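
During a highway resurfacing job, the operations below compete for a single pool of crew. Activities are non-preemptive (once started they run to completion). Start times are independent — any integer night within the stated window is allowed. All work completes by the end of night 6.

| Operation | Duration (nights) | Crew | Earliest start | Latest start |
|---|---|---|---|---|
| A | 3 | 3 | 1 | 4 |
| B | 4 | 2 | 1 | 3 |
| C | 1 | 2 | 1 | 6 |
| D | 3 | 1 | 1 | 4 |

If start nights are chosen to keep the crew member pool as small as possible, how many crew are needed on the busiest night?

Early-start (A@1, B@1, C@1, D@1) gives peak 8: n1:8  n2:6  n3:6  n4:2  n5:0  n6:0.
Shift C→4, D→4.
Schedule A@1, B@1, C@4, D@4: n1:5  n2:5  n3:5  n4:5  n5:1  n6:1 — peak 5.

5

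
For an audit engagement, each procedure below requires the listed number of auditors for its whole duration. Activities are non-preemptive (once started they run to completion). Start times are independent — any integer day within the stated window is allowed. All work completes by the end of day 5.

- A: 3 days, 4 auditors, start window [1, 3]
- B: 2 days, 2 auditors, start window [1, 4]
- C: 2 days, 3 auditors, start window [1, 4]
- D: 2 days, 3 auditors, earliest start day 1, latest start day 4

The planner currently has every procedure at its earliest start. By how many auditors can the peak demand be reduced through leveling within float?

Early-start peak: d1:12  d2:12  d3:4  d4:0  d5:0 ⇒ 12.
Leveled (A@1, B@1, C@4, D@4): d1:6  d2:6  d3:4  d4:6  d5:6 ⇒ 6.
Reduction 12 − 6 = 6.

6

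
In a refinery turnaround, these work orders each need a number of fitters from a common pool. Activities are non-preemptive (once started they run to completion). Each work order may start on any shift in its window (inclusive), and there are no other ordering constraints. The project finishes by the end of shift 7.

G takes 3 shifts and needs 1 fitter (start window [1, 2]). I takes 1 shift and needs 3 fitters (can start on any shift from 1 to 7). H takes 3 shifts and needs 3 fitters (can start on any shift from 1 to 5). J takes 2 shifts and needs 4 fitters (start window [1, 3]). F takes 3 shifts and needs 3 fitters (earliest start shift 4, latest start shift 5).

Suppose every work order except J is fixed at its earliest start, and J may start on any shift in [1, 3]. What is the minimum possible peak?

8

J@1: s1:11  s2:8  s3:4  s4:3  s5:3  s6:3  s7:0 → peak 11
J@2: s1:7  s2:8  s3:8  s4:3  s5:3  s6:3  s7:0 → peak 8
J@3: s1:7  s2:4  s3:8  s4:7  s5:3  s6:3  s7:0 → peak 8
Best is J@2, peak 8.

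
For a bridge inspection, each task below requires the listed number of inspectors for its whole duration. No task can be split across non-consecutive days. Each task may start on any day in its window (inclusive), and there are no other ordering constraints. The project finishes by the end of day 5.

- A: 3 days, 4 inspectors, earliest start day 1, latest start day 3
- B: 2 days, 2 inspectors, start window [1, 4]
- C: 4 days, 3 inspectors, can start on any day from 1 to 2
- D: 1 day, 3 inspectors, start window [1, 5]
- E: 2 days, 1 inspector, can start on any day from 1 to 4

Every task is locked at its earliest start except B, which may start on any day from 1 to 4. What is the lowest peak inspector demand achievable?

11

B@1: d1:13  d2:10  d3:7  d4:3  d5:0 → peak 13
B@2: d1:11  d2:10  d3:9  d4:3  d5:0 → peak 11
B@3: d1:11  d2:8  d3:9  d4:5  d5:0 → peak 11
B@4: d1:11  d2:8  d3:7  d4:5  d5:2 → peak 11
Best is B@2, peak 11.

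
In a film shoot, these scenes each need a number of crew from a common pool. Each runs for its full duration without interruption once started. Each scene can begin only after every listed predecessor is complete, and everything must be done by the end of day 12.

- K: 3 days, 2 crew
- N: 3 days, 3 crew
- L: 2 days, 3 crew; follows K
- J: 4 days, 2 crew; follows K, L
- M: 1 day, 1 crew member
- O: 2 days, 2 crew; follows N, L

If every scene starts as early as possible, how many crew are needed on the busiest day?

6

Early-start schedule: K@1, N@1, L@4, J@6, M@1, O@6.
Load per day: day 1: 6, day 2: 5, day 3: 5, day 4: 3, day 5: 3, day 6: 4, day 7: 4, day 8: 2, day 9: 2, day 10: 0, day 11: 0, day 12: 0.
Peak is 6.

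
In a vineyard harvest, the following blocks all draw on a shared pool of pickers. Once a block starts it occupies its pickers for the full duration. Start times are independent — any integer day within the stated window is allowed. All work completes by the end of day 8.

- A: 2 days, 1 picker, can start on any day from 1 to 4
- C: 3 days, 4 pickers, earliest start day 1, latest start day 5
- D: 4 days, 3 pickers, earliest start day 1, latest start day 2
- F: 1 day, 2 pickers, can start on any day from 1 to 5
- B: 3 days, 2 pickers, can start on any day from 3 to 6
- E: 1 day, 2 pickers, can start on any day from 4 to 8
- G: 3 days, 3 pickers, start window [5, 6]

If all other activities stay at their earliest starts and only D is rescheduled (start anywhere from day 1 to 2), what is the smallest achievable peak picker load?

9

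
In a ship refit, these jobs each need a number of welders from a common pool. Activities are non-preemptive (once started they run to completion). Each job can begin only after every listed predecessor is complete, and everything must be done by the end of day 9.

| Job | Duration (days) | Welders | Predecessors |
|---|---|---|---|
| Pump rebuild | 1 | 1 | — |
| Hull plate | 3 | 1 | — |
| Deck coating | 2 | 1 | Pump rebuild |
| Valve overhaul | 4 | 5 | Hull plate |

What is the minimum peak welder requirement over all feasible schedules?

5

Schedule Pump rebuild@1, Hull plate@1, Deck coating@2, Valve overhaul@4: d1:2  d2:2  d3:2  d4:5  d5:5  d6:5  d7:5  d8:0  d9:0 — peak 5.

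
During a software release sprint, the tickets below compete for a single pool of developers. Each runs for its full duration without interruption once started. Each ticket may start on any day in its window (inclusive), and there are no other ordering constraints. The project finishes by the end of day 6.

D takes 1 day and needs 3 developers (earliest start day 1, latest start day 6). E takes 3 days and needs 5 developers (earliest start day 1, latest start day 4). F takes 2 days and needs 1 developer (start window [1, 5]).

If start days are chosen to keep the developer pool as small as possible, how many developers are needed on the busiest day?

5

Early-start (D@1, E@1, F@1) gives peak 9: d1:9  d2:6  d3:5  d4:0  d5:0  d6:0.
Shift E→2, F→5.
Schedule D@1, E@2, F@5: d1:3  d2:5  d3:5  d4:5  d5:1  d6:1 — peak 5.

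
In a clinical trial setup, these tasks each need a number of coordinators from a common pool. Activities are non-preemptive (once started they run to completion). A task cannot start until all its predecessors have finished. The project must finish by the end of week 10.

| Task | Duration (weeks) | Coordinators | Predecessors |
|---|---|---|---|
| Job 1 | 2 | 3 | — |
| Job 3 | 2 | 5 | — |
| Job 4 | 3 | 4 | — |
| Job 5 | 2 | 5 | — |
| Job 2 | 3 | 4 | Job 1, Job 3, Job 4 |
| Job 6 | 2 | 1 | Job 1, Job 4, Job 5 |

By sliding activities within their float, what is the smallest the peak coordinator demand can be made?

7

Early-start (Job 1@1, Job 3@1, Job 4@1, Job 5@1, Job 2@4, Job 6@4) gives peak 17: w1:17  w2:17  w3:4  w4:5  w5:5  w6:4  w7:0  w8:0  w9:0  w10:0.
Shift Job 3→4, Job 5→6, Job 2→8, Job 6→8.
Schedule Job 1@1, Job 3@4, Job 4@1, Job 5@6, Job 2@8, Job 6@8: w1:7  w2:7  w3:4  w4:5  w5:5  w6:5  w7:5  w8:5  w9:5  w10:4 — peak 7.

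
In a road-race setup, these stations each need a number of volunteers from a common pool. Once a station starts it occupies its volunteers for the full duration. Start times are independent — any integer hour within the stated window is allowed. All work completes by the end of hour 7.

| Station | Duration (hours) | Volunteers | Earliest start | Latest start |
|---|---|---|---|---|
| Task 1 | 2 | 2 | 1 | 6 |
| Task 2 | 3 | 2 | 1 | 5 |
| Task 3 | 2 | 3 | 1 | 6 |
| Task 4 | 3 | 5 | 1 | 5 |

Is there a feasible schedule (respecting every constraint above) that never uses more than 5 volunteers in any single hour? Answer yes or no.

Schedule Task 1@1, Task 2@1, Task 3@3, Task 4@5: h1:4  h2:4  h3:5  h4:3  h5:5  h6:5  h7:5 — peak 5 ≤ 5.

yes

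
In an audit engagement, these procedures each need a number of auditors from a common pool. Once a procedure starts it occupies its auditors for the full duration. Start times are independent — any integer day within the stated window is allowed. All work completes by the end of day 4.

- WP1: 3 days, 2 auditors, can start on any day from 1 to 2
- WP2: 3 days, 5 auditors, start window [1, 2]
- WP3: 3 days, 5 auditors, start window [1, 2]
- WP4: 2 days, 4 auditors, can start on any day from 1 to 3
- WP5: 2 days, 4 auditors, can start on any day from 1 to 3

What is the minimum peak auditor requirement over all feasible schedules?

16

Early-start (WP1@1, WP2@1, WP3@1, WP4@1, WP5@1) gives peak 20: d1:20  d2:20  d3:12  d4:0.
Shift WP5→3.
Schedule WP1@1, WP2@1, WP3@1, WP4@1, WP5@3: d1:16  d2:16  d3:16  d4:4 — peak 16.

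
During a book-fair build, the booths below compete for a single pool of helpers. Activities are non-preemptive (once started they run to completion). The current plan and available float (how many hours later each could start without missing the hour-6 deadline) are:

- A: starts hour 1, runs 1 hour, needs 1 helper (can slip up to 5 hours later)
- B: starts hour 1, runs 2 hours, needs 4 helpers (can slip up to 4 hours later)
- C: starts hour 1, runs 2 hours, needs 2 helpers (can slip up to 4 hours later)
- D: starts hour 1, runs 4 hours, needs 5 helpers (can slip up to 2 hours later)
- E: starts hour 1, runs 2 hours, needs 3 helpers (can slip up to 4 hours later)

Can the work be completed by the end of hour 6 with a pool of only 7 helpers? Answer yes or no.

Schedule A@1, B@5, C@2, D@1, E@5: h1:6  h2:7  h3:7  h4:5  h5:7  h6:7 — peak 7 ≤ 7.

yes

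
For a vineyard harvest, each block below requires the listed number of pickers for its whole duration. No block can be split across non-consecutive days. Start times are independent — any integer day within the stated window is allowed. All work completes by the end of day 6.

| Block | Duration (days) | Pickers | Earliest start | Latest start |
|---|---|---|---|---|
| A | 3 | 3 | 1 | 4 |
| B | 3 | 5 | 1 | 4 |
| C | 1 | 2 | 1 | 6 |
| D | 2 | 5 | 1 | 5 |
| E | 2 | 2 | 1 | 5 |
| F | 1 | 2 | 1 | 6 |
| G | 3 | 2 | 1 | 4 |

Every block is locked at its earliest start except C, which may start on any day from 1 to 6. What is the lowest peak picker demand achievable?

19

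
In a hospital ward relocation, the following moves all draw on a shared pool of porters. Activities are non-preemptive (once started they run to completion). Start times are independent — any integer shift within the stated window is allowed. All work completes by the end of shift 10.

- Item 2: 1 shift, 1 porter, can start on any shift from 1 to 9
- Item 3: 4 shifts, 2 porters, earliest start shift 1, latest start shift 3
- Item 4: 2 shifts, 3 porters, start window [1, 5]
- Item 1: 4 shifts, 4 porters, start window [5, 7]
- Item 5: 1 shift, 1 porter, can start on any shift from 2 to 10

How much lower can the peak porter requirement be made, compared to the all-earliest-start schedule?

2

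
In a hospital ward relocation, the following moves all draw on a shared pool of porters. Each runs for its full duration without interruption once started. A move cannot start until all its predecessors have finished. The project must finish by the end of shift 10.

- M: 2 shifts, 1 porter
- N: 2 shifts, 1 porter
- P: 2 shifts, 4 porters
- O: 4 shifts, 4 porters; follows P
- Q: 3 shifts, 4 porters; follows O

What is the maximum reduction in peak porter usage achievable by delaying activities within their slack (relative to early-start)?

1

Early-start peak: s1:6  s2:6  s3:4  s4:4  s5:4  s6:4  s7:4  s8:4  s9:4  s10:0 ⇒ 6.
Leveled (M@1, N@3, P@1, O@3, Q@7): s1:5  s2:5  s3:5  s4:5  s5:4  s6:4  s7:4  s8:4  s9:4  s10:0 ⇒ 5.
Reduction 6 − 5 = 1.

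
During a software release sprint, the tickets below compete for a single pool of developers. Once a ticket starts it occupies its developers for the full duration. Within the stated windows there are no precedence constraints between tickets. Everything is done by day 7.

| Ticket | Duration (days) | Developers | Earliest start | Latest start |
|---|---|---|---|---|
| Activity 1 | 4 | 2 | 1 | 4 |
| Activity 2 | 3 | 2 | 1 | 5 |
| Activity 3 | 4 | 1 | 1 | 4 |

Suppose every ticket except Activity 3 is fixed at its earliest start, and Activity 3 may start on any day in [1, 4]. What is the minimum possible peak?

Activity 3@1: d1:5  d2:5  d3:5  d4:3  d5:0  d6:0  d7:0 → peak 5
Activity 3@2: d1:4  d2:5  d3:5  d4:3  d5:1  d6:0  d7:0 → peak 5
Activity 3@3: d1:4  d2:4  d3:5  d4:3  d5:1  d6:1  d7:0 → peak 5
Activity 3@4: d1:4  d2:4  d3:4  d4:3  d5:1  d6:1  d7:1 → peak 4
Best is Activity 3@4, peak 4.

4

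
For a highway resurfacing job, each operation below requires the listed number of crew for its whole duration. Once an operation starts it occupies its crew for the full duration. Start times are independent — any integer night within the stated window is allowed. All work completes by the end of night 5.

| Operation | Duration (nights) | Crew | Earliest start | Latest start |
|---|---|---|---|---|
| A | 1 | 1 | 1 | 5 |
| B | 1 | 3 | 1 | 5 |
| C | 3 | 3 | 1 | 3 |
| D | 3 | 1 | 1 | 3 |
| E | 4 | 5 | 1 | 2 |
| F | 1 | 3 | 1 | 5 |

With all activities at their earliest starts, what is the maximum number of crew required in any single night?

16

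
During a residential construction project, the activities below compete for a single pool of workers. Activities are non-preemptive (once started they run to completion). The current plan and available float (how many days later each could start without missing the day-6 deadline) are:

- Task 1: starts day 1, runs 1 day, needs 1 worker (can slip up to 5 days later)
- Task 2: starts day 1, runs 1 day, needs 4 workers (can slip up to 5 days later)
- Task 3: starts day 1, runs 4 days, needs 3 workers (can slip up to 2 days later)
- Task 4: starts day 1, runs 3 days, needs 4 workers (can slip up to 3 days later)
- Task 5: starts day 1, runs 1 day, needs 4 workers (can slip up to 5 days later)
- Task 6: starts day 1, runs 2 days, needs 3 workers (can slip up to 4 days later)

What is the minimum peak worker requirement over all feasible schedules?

7

Early-start (Task 1@1, Task 2@1, Task 3@1, Task 4@1, Task 5@1, Task 6@1) gives peak 19: d1:19  d2:10  d3:7  d4:3  d5:0  d6:0.
Shift Task 3→2, Task 4→2, Task 5→6, Task 6→5.
Schedule Task 1@1, Task 2@1, Task 3@2, Task 4@2, Task 5@6, Task 6@5: d1:5  d2:7  d3:7  d4:7  d5:6  d6:7 — peak 7.
Total worker-days = 39 over 6 days ⇒ peak ≥ ⌈39/6⌉ = 7, so 7 is optimal.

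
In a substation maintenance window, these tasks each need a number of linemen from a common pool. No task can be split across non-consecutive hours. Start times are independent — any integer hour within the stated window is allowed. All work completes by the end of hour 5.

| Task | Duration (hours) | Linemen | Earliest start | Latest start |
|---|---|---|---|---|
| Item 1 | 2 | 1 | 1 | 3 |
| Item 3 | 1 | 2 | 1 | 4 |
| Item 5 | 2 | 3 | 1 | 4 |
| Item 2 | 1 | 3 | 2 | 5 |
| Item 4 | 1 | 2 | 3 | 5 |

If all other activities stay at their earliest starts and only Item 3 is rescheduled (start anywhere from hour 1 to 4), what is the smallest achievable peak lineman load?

7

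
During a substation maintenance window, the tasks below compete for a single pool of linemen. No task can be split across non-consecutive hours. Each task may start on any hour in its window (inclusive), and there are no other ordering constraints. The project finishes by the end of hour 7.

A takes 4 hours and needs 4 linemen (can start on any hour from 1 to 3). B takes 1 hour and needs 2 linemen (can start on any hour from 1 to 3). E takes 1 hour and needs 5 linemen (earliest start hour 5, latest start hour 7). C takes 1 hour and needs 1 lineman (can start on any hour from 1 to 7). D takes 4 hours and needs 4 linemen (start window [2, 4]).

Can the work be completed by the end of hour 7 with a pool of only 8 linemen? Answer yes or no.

yes

Schedule A@1, B@1, E@6, C@1, D@2: h1:7  h2:8  h3:8  h4:8  h5:4  h6:5  h7:0 — peak 8 ≤ 8.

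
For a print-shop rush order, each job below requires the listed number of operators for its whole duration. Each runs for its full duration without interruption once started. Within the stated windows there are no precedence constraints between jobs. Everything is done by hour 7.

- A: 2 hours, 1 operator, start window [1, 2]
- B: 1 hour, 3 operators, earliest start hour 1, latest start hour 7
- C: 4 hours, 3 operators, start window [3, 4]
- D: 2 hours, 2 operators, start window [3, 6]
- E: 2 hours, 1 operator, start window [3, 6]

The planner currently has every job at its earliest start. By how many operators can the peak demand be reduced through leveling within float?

1

Early-start peak: h1:4  h2:1  h3:6  h4:6  h5:3  h6:3  h7:0 ⇒ 6.
Leveled (A@1, B@1, C@3, D@3, E@5): h1:4  h2:1  h3:5  h4:5  h5:4  h6:4  h7:0 ⇒ 5.
Reduction 6 − 5 = 1.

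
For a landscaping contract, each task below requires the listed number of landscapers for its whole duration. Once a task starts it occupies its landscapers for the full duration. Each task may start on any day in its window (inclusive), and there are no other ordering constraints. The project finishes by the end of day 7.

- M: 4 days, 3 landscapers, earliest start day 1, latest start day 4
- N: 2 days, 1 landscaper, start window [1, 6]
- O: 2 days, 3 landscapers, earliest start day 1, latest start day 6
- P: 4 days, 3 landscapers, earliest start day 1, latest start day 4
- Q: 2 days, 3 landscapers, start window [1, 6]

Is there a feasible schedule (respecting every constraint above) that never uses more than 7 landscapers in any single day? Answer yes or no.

yes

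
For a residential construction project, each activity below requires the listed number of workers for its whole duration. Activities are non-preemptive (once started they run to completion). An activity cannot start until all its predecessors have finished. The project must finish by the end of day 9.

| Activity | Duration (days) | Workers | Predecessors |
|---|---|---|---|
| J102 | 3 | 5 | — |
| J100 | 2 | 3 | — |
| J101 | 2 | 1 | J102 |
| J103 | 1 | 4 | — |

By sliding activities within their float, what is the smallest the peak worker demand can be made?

Early-start (J102@1, J100@1, J101@4, J103@1) gives peak 12: d1:12  d2:8  d3:5  d4:1  d5:1  d6:0  d7:0  d8:0  d9:0.
Shift J100→4, J103→6.
Schedule J102@1, J100@4, J101@4, J103@6: d1:5  d2:5  d3:5  d4:4  d5:4  d6:4  d7:0  d8:0  d9:0 — peak 5.

5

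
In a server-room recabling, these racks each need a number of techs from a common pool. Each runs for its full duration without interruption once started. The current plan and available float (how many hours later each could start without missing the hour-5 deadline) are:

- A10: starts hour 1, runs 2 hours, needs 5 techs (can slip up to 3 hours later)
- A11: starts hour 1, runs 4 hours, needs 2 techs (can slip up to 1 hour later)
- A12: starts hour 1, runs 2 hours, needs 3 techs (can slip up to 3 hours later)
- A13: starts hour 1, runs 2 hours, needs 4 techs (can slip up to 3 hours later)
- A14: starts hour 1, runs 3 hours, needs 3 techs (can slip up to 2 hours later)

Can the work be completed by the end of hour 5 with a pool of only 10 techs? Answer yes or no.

Schedule A10@1, A11@1, A12@1, A13@3, A14@3: h1:10  h2:10  h3:9  h4:9  h5:3 — peak 10 ≤ 10.

yes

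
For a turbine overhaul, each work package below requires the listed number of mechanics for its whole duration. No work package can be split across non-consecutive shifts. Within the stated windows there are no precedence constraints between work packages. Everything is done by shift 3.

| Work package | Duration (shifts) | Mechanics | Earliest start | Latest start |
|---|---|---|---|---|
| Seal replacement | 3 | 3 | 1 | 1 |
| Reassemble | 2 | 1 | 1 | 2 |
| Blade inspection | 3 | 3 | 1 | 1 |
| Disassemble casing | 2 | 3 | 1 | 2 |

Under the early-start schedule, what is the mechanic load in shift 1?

10

At early start, shift 1 has: Seal replacement, Reassemble, Blade inspection, Disassemble casing.
Demand: 3 + 1 + 3 + 3 = 10.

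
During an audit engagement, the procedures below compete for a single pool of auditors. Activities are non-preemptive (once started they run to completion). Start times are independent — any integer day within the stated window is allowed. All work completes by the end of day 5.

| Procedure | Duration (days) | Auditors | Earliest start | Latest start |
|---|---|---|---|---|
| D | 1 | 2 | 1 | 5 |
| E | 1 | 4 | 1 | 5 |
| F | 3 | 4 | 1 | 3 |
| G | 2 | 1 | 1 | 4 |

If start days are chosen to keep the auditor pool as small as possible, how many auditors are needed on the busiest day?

Early-start (D@1, E@1, F@1, G@1) gives peak 11: d1:11  d2:5  d3:4  d4:0  d5:0.
Shift E→2, F→3.
Schedule D@1, E@2, F@3, G@1: d1:3  d2:5  d3:4  d4:4  d5:4 — peak 5.

5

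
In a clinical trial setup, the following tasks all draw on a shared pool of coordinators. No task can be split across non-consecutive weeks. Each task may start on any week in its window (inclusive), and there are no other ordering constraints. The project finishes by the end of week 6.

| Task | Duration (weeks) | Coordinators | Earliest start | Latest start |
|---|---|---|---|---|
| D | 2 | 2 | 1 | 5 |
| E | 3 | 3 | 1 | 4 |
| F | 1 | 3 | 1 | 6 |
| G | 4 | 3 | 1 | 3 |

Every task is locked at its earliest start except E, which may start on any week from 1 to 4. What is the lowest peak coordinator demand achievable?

E@1: w1:11  w2:8  w3:6  w4:3  w5:0  w6:0 → peak 11
E@2: w1:8  w2:8  w3:6  w4:6  w5:0  w6:0 → peak 8
E@3: w1:8  w2:5  w3:6  w4:6  w5:3  w6:0 → peak 8
E@4: w1:8  w2:5  w3:3  w4:6  w5:3  w6:3 → peak 8
Best is E@2, peak 8.

8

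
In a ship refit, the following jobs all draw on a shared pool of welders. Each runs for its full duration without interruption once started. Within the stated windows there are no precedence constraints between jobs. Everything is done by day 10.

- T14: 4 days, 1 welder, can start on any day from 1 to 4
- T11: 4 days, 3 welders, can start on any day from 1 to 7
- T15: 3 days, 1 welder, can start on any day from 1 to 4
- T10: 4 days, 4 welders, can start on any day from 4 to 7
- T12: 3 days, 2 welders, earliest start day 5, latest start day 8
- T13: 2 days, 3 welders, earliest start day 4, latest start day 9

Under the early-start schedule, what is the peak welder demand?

11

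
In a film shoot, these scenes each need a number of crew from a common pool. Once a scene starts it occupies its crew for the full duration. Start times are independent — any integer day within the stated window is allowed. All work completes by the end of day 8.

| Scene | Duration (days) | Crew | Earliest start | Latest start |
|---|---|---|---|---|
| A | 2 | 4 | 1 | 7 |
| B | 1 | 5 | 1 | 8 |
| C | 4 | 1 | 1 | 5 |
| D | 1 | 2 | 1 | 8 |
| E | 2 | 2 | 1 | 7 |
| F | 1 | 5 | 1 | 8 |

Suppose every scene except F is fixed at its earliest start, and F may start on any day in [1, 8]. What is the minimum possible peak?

F@1: d1:19  d2:7  d3:1  d4:1  d5:0  d6:0  d7:0  d8:0 → peak 19
F@2: d1:14  d2:12  d3:1  d4:1  d5:0  d6:0  d7:0  d8:0 → peak 14
F@3: d1:14  d2:7  d3:6  d4:1  d5:0  d6:0  d7:0  d8:0 → peak 14
F@4: d1:14  d2:7  d3:1  d4:6  d5:0  d6:0  d7:0  d8:0 → peak 14
F@5: d1:14  d2:7  d3:1  d4:1  d5:5  d6:0  d7:0  d8:0 → peak 14
F@6: d1:14  d2:7  d3:1  d4:1  d5:0  d6:5  d7:0  d8:0 → peak 14
F@7: d1:14  d2:7  d3:1  d4:1  d5:0  d6:0  d7:5  d8:0 → peak 14
F@8: d1:14  d2:7  d3:1  d4:1  d5:0  d6:0  d7:0  d8:5 → peak 14
Best is F@2, peak 14.

14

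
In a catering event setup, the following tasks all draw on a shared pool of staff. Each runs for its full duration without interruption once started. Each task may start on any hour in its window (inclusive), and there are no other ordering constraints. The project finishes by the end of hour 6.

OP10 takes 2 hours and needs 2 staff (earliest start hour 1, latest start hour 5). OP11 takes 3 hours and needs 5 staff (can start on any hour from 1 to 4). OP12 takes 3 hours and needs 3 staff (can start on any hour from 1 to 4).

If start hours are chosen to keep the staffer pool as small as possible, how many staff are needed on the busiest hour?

5

Early-start (OP10@1, OP11@1, OP12@1) gives peak 10: h1:10  h2:10  h3:8  h4:0  h5:0  h6:0.
Shift OP11→4.
Schedule OP10@1, OP11@4, OP12@1: h1:5  h2:5  h3:3  h4:5  h5:5  h6:5 — peak 5.
Total staffer-hours = 28 over 6 hours ⇒ peak ≥ ⌈28/6⌉ = 5, so 5 is optimal.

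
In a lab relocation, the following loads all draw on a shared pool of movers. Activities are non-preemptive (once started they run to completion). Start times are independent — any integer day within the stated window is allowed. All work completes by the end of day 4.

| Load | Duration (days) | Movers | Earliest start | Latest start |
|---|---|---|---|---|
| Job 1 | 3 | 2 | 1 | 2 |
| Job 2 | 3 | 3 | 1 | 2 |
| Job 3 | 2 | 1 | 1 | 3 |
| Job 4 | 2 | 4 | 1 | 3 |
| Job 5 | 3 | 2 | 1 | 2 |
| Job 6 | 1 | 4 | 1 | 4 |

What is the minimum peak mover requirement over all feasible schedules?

11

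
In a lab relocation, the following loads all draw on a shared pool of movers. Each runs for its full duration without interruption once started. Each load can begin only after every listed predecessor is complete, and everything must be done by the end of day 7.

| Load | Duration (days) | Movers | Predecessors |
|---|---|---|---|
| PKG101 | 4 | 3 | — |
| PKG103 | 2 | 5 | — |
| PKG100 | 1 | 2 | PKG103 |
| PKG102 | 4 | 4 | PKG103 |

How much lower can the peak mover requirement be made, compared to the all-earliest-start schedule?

Early-start peak: d1:8  d2:8  d3:9  d4:7  d5:4  d6:4  d7:0 ⇒ 9.
Leveled (PKG101@3, PKG103@1, PKG100@3, PKG102@4): d1:5  d2:5  d3:5  d4:7  d5:7  d6:7  d7:4 ⇒ 7.
Reduction 9 − 7 = 2.

2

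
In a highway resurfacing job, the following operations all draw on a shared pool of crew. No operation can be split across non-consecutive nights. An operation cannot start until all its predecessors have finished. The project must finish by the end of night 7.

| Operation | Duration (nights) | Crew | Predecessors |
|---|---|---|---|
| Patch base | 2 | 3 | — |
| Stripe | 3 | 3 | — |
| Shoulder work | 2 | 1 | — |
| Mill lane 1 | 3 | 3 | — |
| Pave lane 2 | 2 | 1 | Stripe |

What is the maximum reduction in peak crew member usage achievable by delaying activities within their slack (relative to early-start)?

Early-start peak: n1:10  n2:10  n3:6  n4:1  n5:1  n6:0  n7:0 ⇒ 10.
Leveled (Patch base@1, Stripe@1, Shoulder work@3, Mill lane 1@4, Pave lane 2@4): n1:6  n2:6  n3:4  n4:5  n5:4  n6:3  n7:0 ⇒ 6.
Reduction 10 − 6 = 4.

4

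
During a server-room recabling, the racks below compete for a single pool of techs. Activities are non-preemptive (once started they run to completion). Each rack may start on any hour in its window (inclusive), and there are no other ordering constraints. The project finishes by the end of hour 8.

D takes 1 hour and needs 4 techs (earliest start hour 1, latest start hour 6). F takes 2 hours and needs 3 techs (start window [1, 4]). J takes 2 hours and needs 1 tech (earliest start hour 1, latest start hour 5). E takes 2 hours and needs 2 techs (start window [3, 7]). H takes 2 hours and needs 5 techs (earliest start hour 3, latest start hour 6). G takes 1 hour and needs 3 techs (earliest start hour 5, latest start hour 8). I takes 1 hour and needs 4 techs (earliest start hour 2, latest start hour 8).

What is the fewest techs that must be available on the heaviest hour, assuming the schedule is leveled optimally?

5

Early-start (D@1, F@1, J@1, E@3, H@3, G@5, I@2) gives peak 8: h1:8  h2:8  h3:7  h4:7  h5:3  h6:0  h7:0  h8:0.
Shift F→2, H→5, G→7, I→8.
Schedule D@1, F@2, J@1, E@3, H@5, G@7, I@8: h1:5  h2:4  h3:5  h4:2  h5:5  h6:5  h7:3  h8:4 — peak 5.
Total tech-hours = 33 over 8 hours ⇒ peak ≥ ⌈33/8⌉ = 5, so 5 is optimal.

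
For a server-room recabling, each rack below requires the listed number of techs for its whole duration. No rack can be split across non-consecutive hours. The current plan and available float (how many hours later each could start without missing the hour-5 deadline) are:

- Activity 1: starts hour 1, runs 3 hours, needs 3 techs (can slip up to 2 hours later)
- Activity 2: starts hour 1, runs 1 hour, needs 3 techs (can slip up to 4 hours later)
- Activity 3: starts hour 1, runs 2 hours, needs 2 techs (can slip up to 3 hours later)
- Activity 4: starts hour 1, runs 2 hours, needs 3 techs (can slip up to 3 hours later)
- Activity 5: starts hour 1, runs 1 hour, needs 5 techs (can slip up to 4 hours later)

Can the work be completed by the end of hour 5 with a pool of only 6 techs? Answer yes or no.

Schedule Activity 1@1, Activity 2@4, Activity 3@1, Activity 4@3, Activity 5@5: h1:5  h2:5  h3:6  h4:6  h5:5 — peak 6 ≤ 6.

yes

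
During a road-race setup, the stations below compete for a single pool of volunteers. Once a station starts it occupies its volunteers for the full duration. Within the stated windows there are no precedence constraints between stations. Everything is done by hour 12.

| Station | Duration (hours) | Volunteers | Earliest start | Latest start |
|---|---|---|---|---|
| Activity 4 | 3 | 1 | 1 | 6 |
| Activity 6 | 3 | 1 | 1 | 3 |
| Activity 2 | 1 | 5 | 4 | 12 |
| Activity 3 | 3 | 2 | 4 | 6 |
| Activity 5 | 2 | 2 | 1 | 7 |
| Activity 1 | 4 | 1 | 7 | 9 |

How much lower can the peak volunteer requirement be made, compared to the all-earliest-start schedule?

Early-start peak: h1:4  h2:4  h3:2  h4:7  h5:2  h6:2  h7:1  h8:1  h9:1  h10:1  h11:0  h12:0 ⇒ 7.
Leveled (Activity 4@1, Activity 6@1, Activity 2@4, Activity 3@5, Activity 5@1, Activity 1@7): h1:4  h2:4  h3:2  h4:5  h5:2  h6:2  h7:3  h8:1  h9:1  h10:1  h11:0  h12:0 ⇒ 5.
Reduction 7 − 5 = 2.

2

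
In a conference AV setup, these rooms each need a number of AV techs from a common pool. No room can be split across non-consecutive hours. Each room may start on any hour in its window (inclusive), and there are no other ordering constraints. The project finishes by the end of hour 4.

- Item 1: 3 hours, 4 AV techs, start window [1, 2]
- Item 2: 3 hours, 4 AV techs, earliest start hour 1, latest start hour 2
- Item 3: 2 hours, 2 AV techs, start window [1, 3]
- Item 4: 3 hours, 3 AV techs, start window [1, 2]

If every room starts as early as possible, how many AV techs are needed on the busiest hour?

Early-start schedule: Item 1@1, Item 2@1, Item 3@1, Item 4@1.
Load per hour: hour 1: 13, hour 2: 13, hour 3: 11, hour 4: 0.
Peak is 13.

13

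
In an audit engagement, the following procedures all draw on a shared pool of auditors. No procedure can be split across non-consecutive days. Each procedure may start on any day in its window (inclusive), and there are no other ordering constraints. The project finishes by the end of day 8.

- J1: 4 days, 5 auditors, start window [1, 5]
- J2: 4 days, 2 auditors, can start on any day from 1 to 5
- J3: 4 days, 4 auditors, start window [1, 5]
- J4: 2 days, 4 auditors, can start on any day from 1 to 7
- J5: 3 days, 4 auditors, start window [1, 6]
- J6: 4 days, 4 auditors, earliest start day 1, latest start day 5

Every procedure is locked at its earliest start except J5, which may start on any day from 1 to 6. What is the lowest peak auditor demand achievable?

19

J5@1: d1:23  d2:23  d3:19  d4:15  d5:0  d6:0  d7:0  d8:0 → peak 23
J5@2: d1:19  d2:23  d3:19  d4:19  d5:0  d6:0  d7:0  d8:0 → peak 23
J5@3: d1:19  d2:19  d3:19  d4:19  d5:4  d6:0  d7:0  d8:0 → peak 19
J5@4: d1:19  d2:19  d3:15  d4:19  d5:4  d6:4  d7:0  d8:0 → peak 19
J5@5: d1:19  d2:19  d3:15  d4:15  d5:4  d6:4  d7:4  d8:0 → peak 19
J5@6: d1:19  d2:19  d3:15  d4:15  d5:0  d6:4  d7:4  d8:4 → peak 19
Best is J5@3, peak 19.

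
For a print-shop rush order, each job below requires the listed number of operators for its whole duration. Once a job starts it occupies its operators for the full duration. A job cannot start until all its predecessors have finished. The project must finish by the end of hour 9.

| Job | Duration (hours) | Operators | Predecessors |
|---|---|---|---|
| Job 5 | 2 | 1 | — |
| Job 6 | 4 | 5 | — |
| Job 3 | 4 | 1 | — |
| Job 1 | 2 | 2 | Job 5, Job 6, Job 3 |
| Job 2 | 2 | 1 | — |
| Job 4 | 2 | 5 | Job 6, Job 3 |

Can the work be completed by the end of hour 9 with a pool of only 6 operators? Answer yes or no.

yes

Schedule Job 5@5, Job 6@1, Job 3@1, Job 1@7, Job 2@7, Job 4@5: h1:6  h2:6  h3:6  h4:6  h5:6  h6:6  h7:3  h8:3  h9:0 — peak 6 ≤ 6.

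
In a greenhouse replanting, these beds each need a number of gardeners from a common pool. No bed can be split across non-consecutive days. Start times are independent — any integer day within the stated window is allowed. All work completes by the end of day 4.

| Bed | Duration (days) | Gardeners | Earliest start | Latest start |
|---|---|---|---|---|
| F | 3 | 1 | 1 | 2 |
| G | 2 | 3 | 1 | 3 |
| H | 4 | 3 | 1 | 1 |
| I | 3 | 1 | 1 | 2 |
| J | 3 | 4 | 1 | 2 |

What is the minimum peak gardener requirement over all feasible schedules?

Schedule F@1, G@1, H@1, I@1, J@1: d1:12  d2:12  d3:9  d4:3 — peak 12.
No arrangement of the 24 feasible schedules does better.

12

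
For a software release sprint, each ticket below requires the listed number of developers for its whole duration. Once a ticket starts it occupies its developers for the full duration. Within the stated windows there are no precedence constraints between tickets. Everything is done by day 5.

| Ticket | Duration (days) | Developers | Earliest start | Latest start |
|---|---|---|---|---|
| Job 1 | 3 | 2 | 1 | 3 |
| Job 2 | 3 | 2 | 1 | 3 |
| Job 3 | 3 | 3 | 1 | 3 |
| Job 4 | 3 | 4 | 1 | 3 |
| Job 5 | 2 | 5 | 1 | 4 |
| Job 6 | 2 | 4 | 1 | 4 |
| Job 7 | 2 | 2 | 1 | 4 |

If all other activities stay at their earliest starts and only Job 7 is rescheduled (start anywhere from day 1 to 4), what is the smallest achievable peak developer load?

20

Job 7@1: d1:22  d2:22  d3:11  d4:0  d5:0 → peak 22
Job 7@2: d1:20  d2:22  d3:13  d4:0  d5:0 → peak 22
Job 7@3: d1:20  d2:20  d3:13  d4:2  d5:0 → peak 20
Job 7@4: d1:20  d2:20  d3:11  d4:2  d5:2 → peak 20
Best is Job 7@3, peak 20.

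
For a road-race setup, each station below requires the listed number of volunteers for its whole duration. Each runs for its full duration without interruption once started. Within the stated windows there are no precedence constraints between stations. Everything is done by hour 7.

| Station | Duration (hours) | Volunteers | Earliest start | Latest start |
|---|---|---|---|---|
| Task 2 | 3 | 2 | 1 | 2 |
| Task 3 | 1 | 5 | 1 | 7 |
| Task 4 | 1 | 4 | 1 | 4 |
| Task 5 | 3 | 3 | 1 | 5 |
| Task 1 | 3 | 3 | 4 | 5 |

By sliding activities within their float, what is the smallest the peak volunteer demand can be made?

Early-start (Task 2@1, Task 3@1, Task 4@1, Task 5@1, Task 1@4) gives peak 14: h1:14  h2:5  h3:5  h4:3  h5:3  h6:3  h7:0.
Shift Task 3→4, Task 5→5, Task 1→5.
Schedule Task 2@1, Task 3@4, Task 4@1, Task 5@5, Task 1@5: h1:6  h2:2  h3:2  h4:5  h5:6  h6:6  h7:6 — peak 6.

6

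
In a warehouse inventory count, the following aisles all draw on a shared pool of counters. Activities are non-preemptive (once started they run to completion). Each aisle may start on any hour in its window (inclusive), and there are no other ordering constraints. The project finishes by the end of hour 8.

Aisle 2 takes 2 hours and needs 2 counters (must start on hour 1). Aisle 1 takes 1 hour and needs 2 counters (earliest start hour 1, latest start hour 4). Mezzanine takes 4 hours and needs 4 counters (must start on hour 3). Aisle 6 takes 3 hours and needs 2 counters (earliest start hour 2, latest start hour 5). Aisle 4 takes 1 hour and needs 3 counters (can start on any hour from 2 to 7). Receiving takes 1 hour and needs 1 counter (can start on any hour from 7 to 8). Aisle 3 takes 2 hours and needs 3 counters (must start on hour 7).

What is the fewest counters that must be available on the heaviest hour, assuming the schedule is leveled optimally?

6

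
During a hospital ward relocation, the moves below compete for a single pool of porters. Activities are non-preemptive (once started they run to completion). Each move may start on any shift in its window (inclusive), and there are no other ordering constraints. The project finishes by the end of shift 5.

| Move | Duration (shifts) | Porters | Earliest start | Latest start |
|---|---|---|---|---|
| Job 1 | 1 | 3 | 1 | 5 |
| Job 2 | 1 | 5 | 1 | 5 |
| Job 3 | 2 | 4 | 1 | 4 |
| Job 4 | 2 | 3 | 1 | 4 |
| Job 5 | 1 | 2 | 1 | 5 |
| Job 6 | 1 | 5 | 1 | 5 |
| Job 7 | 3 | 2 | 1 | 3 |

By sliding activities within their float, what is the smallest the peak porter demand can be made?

Early-start (Job 1@1, Job 2@1, Job 3@1, Job 4@1, Job 5@1, Job 6@1, Job 7@1) gives peak 24: s1:24  s2:9  s3:2  s4:0  s5:0.
Shift Job 2→2, Job 3→4, Job 4→4, Job 6→3.
Schedule Job 1@1, Job 2@2, Job 3@4, Job 4@4, Job 5@1, Job 6@3, Job 7@1: s1:7  s2:7  s3:7  s4:7  s5:7 — peak 7.
Total porter-shifts = 35 over 5 shifts ⇒ peak ≥ ⌈35/5⌉ = 7, so 7 is optimal.

7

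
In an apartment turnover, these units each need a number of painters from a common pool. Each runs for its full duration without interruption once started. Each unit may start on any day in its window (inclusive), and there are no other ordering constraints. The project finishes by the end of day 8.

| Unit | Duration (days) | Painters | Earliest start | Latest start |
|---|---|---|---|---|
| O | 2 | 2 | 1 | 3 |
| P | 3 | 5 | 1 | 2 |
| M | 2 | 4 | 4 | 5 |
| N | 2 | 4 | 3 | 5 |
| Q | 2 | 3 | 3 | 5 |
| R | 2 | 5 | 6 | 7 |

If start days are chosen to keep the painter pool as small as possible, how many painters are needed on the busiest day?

8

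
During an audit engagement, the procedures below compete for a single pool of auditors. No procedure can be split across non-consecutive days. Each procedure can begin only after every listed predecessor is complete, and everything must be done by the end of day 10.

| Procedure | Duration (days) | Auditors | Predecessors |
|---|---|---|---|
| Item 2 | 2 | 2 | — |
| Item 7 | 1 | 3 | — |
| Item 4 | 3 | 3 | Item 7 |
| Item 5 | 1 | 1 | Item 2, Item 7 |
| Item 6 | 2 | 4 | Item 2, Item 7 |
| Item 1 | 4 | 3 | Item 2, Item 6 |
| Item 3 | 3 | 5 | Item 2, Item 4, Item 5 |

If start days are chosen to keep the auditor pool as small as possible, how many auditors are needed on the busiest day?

Schedule Item 2@1, Item 7@1, Item 4@2, Item 5@3, Item 6@3, Item 1@5, Item 3@5: d1:5  d2:5  d3:8  d4:7  d5:8  d6:8  d7:8  d8:3  d9:0  d10:0 — peak 8.

8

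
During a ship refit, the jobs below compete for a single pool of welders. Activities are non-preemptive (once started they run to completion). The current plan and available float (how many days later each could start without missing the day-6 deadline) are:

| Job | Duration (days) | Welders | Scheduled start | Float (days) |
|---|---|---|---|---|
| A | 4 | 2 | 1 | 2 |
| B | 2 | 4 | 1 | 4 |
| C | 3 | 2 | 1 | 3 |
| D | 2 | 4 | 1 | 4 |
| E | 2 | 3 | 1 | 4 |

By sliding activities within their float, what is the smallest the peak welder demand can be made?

Early-start (A@1, B@1, C@1, D@1, E@1) gives peak 15: d1:15  d2:15  d3:4  d4:2  d5:0  d6:0.
Shift C→3, D→5, E→3.
Schedule A@1, B@1, C@3, D@5, E@3: d1:6  d2:6  d3:7  d4:7  d5:6  d6:4 — peak 7.

7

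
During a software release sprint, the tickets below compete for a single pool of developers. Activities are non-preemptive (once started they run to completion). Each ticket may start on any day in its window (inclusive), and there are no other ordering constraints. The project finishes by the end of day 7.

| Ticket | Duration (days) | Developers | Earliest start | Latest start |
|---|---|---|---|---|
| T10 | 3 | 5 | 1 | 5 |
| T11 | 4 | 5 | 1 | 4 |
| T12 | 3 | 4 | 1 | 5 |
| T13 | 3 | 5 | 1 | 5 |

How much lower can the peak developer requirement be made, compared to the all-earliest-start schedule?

Early-start peak: d1:19  d2:19  d3:19  d4:5  d5:0  d6:0  d7:0 ⇒ 19.
Leveled (T10@1, T11@1, T12@4, T13@5): d1:10  d2:10  d3:10  d4:9  d5:9  d6:9  d7:5 ⇒ 10.
Reduction 19 − 10 = 9.

9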